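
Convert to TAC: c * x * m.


Break into single-operator statements:
t1 = c * x
t2 = t1 * m


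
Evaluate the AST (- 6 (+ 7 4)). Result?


Evaluate inner: (+ 7 4) = 11
Evaluate root: (- 6 11) = -5
Result: -5


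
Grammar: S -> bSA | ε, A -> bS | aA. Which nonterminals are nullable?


A nonterminal is nullable iff some alternative derives ε (directly, or every symbol in it is nullable)
Nullable: {S}


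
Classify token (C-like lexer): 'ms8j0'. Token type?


Pattern: letter/underscore followed by alphanumerics, not a keyword
Type: IDENTIFIER


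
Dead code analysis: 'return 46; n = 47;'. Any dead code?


statement follows a return and is unreachable
Dead: 'n = 47'


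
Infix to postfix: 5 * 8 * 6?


Left to right (same or higher precedence on left)
Postfix: 5 8 * 6 *


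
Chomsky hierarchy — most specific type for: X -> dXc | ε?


Single nonterminal LHS, but d^n c^n is not regular
Classification: Type 2 (Context-Free)


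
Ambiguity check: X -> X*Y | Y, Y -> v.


precedence layered via separate nonterminal Y: deterministic
Unambiguous


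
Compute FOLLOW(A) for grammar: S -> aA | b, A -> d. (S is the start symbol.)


$ ∈ FOLLOW(S). For each A -> αBβ: add FIRST(β)\{ε} to FOLLOW(B); if β nullable, add FOLLOW(A).
FOLLOW(A) = {$}


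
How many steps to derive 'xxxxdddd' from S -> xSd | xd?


Derivation: S => xSd => xxSdd => xxxSddd => xxxxdddd
Steps: 4


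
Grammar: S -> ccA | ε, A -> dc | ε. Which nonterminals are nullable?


A nonterminal is nullable iff some alternative derives ε (directly, or every symbol in it is nullable)
Nullable: {A, S}


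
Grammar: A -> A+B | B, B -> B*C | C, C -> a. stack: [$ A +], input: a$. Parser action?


no handle ('A+' is not any RHS); shift 'a'
Action: shift


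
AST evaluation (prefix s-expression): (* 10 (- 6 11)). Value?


Evaluate inner: (- 6 11) = -5
Evaluate root: (* 10 -5) = -50
Result: -50


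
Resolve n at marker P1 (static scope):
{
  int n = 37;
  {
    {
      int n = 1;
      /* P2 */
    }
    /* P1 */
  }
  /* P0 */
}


P1's block does not declare n; resolves to the enclosing declaration at depth 0
n = 37


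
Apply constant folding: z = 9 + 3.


9 + 3 = 12 at compile time
Optimized: z = 12


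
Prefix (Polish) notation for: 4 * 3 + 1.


left-to-right (same/higher precedence on left): tree is (+ (* 4 3) 1)
Prefix: + * 4 3 1


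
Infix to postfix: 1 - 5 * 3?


* has higher precedence, evaluate 5*3 first
Postfix: 1 5 3 * -


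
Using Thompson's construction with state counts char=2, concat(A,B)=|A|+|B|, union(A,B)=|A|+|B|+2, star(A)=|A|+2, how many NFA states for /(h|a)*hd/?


Syntax tree has 4 char leaf(s), 1 union(s), 1 star(s)
chars contribute 4×2 = 8; each union adds +2; each star adds +2
Total: 8 + 2 + 2 = 12 states


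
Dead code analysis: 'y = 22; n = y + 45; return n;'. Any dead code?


y is read by n's definition; n is returned
No dead code


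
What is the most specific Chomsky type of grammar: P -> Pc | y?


Left-linear: every RHS is a terminal or one nonterminal followed by a terminal
Classification: Type 3 (Regular)


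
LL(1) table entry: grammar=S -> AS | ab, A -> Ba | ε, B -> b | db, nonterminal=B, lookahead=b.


For [B, b]: 'b' ∈ FIRST(b)
Entry: B -> b


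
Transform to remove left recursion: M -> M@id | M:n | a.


Left-recursive alternatives: M@id, M:n; non-recursive: a
Introduce M': M -> aM', M' -> @idM' | :nM' | ε


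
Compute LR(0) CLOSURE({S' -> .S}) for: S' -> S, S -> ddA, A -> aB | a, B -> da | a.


Start: S' -> .S
For each item with dot before a nonterminal B, add B -> .γ for every B-production
Closure: [S' -> .S, S -> .ddA]


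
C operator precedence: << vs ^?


'<<' is shift (level 8); '^' is bitwise XOR (level 4)
Higher level binds tighter
'<<' has higher precedence than '^'


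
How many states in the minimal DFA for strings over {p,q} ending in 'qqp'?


Track the longest suffix of input matching a prefix of 'qqp': 4 classes (prefixes of length 0..3)
Minimal DFA: 4 states


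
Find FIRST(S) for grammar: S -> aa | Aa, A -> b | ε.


Per alternative of S: FIRST(aa) = {a}; FIRST(Aa) = {a, b}
FIRST(S) = {a, b}


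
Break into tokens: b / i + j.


Scan left to right, longest-match per lexeme
Tokens: ID(b), OP(/), ID(i), OP(+), ID(j)


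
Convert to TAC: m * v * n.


Break into single-operator statements:
t1 = m * v
t2 = t1 * n


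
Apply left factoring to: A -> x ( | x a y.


Common prefix: 'x'
Factored: A -> x A', A' -> ( | a y


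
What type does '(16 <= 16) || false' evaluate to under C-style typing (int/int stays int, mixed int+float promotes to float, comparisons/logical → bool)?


Operand types: bool || bool
Rule: logical operators take bool operands and yield bool
Result type: bool


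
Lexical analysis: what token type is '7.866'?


Pattern: digits with a decimal point
Type: FLOAT_LITERAL


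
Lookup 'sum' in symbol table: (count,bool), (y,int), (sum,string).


Lookup 'sum' → type string


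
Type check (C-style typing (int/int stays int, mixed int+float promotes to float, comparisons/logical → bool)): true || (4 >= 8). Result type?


Operand types: bool || bool
Rule: logical operators take bool operands and yield bool
Result type: bool


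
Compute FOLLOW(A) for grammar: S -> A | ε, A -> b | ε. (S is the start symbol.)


$ ∈ FOLLOW(S). For each A -> αBβ: add FIRST(β)\{ε} to FOLLOW(B); if β nullable, add FOLLOW(A).
FOLLOW(A) = {$}


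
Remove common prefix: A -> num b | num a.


Common prefix: 'num'
Factored: A -> num A', A' -> b | a


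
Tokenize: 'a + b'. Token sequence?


Scan left to right, longest-match per lexeme
Tokens: ID(a), OP(+), ID(b)


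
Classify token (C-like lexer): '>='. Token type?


Pattern: operator symbol
Type: OPERATOR


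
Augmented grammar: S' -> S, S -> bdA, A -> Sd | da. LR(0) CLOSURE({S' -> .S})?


Start: S' -> .S
For each item with dot before a nonterminal B, add B -> .γ for every B-production
Closure: [S' -> .S, S -> .bdA]


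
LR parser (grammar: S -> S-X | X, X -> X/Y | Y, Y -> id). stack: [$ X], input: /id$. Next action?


shift '/' to continue X -> X/Y
Action: shift


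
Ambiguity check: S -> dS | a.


right-linear, alternatives start with distinct terminals 'd' vs 'a': unique leftmost derivation
Unambiguous


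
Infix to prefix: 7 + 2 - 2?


left-to-right (same/higher precedence on left): tree is (- (+ 7 2) 2)
Prefix: - + 7 2 2


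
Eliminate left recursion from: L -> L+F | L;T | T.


Left-recursive alternatives: L+F, L;T; non-recursive: T
Introduce L': L -> TL', L' -> +FL' | ;TL' | ε


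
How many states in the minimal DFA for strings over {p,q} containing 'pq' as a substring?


KMP-style automaton: 2 progress states + 1 absorbing accept = 3
Minimal DFA: 3 states


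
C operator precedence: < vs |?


'<' is relational (level 7); '|' is bitwise OR (level 3)
Higher level binds tighter
'<' has higher precedence than '|'


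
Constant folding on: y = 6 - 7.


6 - 7 = -1 at compile time
Optimized: y = -1


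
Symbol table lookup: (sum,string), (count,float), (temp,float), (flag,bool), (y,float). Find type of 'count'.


Lookup 'count' → type float


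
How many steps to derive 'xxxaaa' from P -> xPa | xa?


Derivation: P => xPa => xxPaa => xxxaaa
Steps: 3


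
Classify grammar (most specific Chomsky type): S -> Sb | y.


Left-linear: every RHS is a terminal or one nonterminal followed by a terminal
Classification: Type 3 (Regular)


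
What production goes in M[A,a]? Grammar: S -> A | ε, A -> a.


For [A, a]: 'a' ∈ FIRST(a)
Entry: A -> a


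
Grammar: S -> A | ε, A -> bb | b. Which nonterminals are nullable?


A nonterminal is nullable iff some alternative derives ε (directly, or every symbol in it is nullable)
Nullable: {S}


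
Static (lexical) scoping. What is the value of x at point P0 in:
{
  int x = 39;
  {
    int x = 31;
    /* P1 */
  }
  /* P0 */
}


x declared in the same block as P0
x = 39


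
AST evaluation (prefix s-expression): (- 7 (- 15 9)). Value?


Evaluate inner: (- 15 9) = 6
Evaluate root: (- 7 6) = 1
Result: 1


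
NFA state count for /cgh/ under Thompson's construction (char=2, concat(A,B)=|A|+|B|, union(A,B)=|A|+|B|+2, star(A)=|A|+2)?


Syntax tree has 3 char leaf(s), 0 union(s), 0 star(s)
chars contribute 3×2 = 6; each union adds +2; each star adds +2
Total: 6 + 0 + 0 = 6 states


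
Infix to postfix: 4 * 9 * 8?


Left to right (same or higher precedence on left)
Postfix: 4 9 * 8 *


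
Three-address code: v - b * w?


Break into single-operator statements:
t1 = b * w
t2 = v - t1


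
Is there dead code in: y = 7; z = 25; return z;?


y is assigned but never read
Dead: 'y = 7'


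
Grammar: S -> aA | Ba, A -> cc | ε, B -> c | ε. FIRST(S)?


Per alternative of S: FIRST(aA) = {a}; FIRST(Ba) = {a, c}
FIRST(S) = {a, c}


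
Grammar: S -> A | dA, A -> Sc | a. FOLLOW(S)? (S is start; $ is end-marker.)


$ ∈ FOLLOW(S). For each A -> αBβ: add FIRST(β)\{ε} to FOLLOW(B); if β nullable, add FOLLOW(A).
FOLLOW(S) = {$, c}


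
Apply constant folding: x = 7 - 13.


7 - 13 = -6 at compile time
Optimized: x = -6


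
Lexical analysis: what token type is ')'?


Pattern: delimiter/punctuation
Type: PUNCTUATION


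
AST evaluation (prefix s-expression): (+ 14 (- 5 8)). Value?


Evaluate inner: (- 5 8) = -3
Evaluate root: (+ 14 -3) = 11
Result: 11


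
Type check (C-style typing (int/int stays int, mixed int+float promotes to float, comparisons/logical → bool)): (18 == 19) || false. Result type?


Operand types: bool || bool
Rule: logical operators take bool operands and yield bool
Result type: bool


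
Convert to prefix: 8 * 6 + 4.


left-to-right (same/higher precedence on left): tree is (+ (* 8 6) 4)
Prefix: + * 8 6 4


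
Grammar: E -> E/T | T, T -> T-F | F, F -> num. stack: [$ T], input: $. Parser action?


lookahead ∉ {-} so T won't extend; reduce E -> T
Action: reduce (E -> T)


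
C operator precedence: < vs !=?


'<' is relational (level 7); '!=' is equality (level 6)
Higher level binds tighter
'<' has higher precedence than '!='


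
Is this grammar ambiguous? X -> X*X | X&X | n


'n*n&n' has two parse trees (no precedence encoded between * and &)
Ambiguous


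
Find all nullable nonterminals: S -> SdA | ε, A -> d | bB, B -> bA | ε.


A nonterminal is nullable iff some alternative derives ε (directly, or every symbol in it is nullable)
Nullable: {B, S}


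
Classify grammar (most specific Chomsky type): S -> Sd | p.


Left-linear: every RHS is a terminal or one nonterminal followed by a terminal
Classification: Type 3 (Regular)


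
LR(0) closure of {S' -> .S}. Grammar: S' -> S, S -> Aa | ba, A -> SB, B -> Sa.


Start: S' -> .S
For each item with dot before a nonterminal B, add B -> .γ for every B-production
Closure: [S' -> .S, S -> .Aa, S -> .ba, A -> .SB]


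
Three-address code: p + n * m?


Break into single-operator statements:
t1 = n * m
t2 = p + t1


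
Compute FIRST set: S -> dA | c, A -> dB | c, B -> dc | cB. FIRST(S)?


Per alternative of S: FIRST(dA) = {d}; FIRST(c) = {c}
FIRST(S) = {c, d}


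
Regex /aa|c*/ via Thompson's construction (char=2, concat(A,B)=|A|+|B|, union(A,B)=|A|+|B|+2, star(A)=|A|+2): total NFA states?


Syntax tree has 3 char leaf(s), 1 union(s), 1 star(s)
chars contribute 3×2 = 6; each union adds +2; each star adds +2
Total: 6 + 2 + 2 = 10 states


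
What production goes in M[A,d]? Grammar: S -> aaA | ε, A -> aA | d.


For [A, d]: 'd' ∈ FIRST(d)
Entry: A -> d


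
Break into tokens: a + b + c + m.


Scan left to right, longest-match per lexeme
Tokens: ID(a), OP(+), ID(b), OP(+), ID(c), OP(+), ID(m)


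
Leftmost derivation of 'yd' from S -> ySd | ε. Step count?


Derivation: S => ySd => yd
Steps: 2


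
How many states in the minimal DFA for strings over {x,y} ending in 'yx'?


Track the longest suffix of input matching a prefix of 'yx': 3 classes (prefixes of length 0..2)
Minimal DFA: 3 states


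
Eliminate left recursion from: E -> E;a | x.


Left-recursive alternatives: E;a; non-recursive: x
Introduce E': E -> xE', E' -> ;aE' | ε


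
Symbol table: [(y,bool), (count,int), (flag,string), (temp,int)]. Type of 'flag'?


Lookup 'flag' → type string


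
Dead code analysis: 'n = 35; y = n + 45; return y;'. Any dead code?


n is read by y's definition; y is returned
No dead code


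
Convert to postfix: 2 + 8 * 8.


* has higher precedence, evaluate 8*8 first
Postfix: 2 8 8 * +


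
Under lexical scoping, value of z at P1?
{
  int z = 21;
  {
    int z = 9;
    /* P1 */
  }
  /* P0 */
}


z declared in the same block as P1
z = 9


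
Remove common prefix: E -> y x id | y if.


Common prefix: 'y'
Factored: E -> y E', E' -> x id | if


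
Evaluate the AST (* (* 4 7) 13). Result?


Evaluate inner: (* 4 7) = 28
Evaluate root: (* 28 13) = 364
Result: 364


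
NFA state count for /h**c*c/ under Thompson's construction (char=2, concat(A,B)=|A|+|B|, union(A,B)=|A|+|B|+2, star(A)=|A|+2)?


Syntax tree has 3 char leaf(s), 0 union(s), 3 star(s)
chars contribute 3×2 = 6; each union adds +2; each star adds +2
Total: 6 + 0 + 6 = 12 states


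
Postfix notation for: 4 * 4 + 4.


Left to right (same or higher precedence on left)
Postfix: 4 4 * 4 +


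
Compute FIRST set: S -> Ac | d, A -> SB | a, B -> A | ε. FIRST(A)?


Per alternative of A: FIRST(SB) = {a, d}; FIRST(a) = {a}
FIRST(A) = {a, d}


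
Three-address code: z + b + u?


Break into single-operator statements:
t1 = z + b
t2 = t1 + u


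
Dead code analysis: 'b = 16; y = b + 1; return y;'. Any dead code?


b is read by y's definition; y is returned
No dead code


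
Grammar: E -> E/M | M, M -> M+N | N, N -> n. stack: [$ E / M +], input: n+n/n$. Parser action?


no handle; shift 'n'
Action: shift


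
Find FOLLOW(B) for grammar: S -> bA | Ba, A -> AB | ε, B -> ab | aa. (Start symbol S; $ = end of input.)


$ ∈ FOLLOW(S). For each A -> αBβ: add FIRST(β)\{ε} to FOLLOW(B); if β nullable, add FOLLOW(A).
FOLLOW(B) = {$, a}


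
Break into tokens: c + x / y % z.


Scan left to right, longest-match per lexeme
Tokens: ID(c), OP(+), ID(x), OP(/), ID(y), OP(%), ID(z)


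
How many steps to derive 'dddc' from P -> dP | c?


Derivation: P => dP => ddP => dddP => dddc
Steps: 4


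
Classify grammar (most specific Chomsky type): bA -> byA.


LHS has context (more than one symbol) and |LHS| ≤ |RHS|
Classification: Type 1 (Context-Sensitive)


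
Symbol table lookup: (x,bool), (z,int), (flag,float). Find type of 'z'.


Lookup 'z' → type int


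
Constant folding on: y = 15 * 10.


15 * 10 = 150 at compile time
Optimized: y = 150


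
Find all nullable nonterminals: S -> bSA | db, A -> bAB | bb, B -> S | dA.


A nonterminal is nullable iff some alternative derives ε (directly, or every symbol in it is nullable)
Nullable: {}


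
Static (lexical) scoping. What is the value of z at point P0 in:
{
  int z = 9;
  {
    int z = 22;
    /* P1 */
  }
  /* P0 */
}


z declared in the same block as P0
z = 9


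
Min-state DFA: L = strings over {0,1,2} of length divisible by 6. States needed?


Track length mod 6: states 0..5, accept at 0
Minimal DFA: 6 states


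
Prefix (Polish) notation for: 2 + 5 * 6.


'*' binds tighter: tree is (+ 2 (* 5 6))
Prefix: + 2 * 5 6


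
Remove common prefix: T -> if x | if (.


Common prefix: 'if'
Factored: T -> if T', T' -> x | (


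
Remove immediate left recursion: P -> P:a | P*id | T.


Left-recursive alternatives: P:a, P*id; non-recursive: T
Introduce P': P -> TP', P' -> :aP' | *idP' | ε


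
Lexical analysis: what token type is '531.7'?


Pattern: digits with a decimal point
Type: FLOAT_LITERAL


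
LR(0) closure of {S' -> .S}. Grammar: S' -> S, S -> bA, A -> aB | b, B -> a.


Start: S' -> .S
For each item with dot before a nonterminal B, add B -> .γ for every B-production
Closure: [S' -> .S, S -> .bA]


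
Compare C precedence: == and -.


'-' is additive (level 9); '==' is equality (level 6)
Higher level binds tighter
'-' has higher precedence than '=='


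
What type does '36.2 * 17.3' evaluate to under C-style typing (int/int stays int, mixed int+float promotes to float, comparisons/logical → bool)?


Operand types: float * float
Rule: mixed int/float promotes to float; int/int stays int
Result type: float


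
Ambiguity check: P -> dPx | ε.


balanced d^n…x^n: each string has a unique parse
Unambiguous


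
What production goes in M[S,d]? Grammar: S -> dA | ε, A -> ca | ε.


For [S, d]: 'd' ∈ FIRST(dA)
Entry: S -> dA


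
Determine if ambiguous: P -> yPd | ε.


balanced y^n…d^n: each string has a unique parse
Unambiguous


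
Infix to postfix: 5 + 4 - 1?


Left to right (same or higher precedence on left)
Postfix: 5 4 + 1 -


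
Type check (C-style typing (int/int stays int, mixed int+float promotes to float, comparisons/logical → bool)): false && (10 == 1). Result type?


Operand types: bool && bool
Rule: logical operators take bool operands and yield bool
Result type: bool


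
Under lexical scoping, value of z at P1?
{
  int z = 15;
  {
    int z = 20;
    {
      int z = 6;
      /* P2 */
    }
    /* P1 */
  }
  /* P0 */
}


z declared in the same block as P1
z = 20


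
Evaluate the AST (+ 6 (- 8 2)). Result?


Evaluate inner: (- 8 2) = 6
Evaluate root: (+ 6 6) = 12
Result: 12


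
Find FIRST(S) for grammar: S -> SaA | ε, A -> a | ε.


Per alternative of S: FIRST(SaA) = {a}; FIRST(ε) = {ε}
FIRST(S) = {a, ε}


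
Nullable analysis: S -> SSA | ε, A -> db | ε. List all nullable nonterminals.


A nonterminal is nullable iff some alternative derives ε (directly, or every symbol in it is nullable)
Nullable: {A, S}


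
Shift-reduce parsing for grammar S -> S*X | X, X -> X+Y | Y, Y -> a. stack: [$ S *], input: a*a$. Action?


no handle ('S*' is not any RHS); shift 'a'
Action: shift


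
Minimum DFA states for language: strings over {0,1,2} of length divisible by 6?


Track length mod 6: states 0..5, accept at 0
Minimal DFA: 6 states


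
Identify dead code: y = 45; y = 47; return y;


first assignment to y is overwritten before any read
Dead: 'y = 45'


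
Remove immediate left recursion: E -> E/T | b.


Left-recursive alternatives: E/T; non-recursive: b
Introduce E': E -> bE', E' -> /TE' | ε


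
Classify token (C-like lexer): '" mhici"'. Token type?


Pattern: double-quoted sequence
Type: STRING_LITERAL


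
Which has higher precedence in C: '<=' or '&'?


'<=' is relational (level 7); '&' is bitwise AND (level 5)
Higher level binds tighter
'<=' has higher precedence than '&'


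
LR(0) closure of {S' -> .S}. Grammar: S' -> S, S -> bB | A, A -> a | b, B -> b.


Start: S' -> .S
For each item with dot before a nonterminal B, add B -> .γ for every B-production
Closure: [S' -> .S, S -> .bB, S -> .A, A -> .a, A -> .b]


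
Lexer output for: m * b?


Scan left to right, longest-match per lexeme
Tokens: ID(m), OP(*), ID(b)


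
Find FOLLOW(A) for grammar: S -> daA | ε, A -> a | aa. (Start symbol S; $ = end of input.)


$ ∈ FOLLOW(S). For each A -> αBβ: add FIRST(β)\{ε} to FOLLOW(B); if β nullable, add FOLLOW(A).
FOLLOW(A) = {$}


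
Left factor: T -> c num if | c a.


Common prefix: 'c'
Factored: T -> c T', T' -> num if | a


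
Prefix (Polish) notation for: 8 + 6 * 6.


'*' binds tighter: tree is (+ 8 (* 6 6))
Prefix: + 8 * 6 6


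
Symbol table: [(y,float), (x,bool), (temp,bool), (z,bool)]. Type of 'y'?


Lookup 'y' → type float


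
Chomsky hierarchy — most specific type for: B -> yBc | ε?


Single nonterminal LHS, but y^n c^n is not regular
Classification: Type 2 (Context-Free)


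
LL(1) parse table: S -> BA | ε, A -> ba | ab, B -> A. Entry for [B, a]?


For [B, a]: 'a' ∈ FIRST(A)
Entry: B -> A


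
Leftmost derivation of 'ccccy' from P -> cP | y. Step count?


Derivation: P => cP => ccP => cccP => ccccP => ccccy
Steps: 5


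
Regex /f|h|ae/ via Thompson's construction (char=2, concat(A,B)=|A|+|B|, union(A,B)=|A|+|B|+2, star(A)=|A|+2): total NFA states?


Syntax tree has 4 char leaf(s), 2 union(s), 0 star(s)
chars contribute 4×2 = 8; each union adds +2; each star adds +2
Total: 8 + 4 + 0 = 12 states


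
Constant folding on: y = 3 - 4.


3 - 4 = -1 at compile time
Optimized: y = -1


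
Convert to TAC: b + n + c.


Break into single-operator statements:
t1 = b + n
t2 = t1 + c


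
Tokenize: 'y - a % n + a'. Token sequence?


Scan left to right, longest-match per lexeme
Tokens: ID(y), OP(-), ID(a), OP(%), ID(n), OP(+), ID(a)


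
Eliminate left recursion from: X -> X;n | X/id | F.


Left-recursive alternatives: X;n, X/id; non-recursive: F
Introduce X': X -> FX', X' -> ;nX' | /idX' | ε


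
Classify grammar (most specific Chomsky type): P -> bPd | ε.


Single nonterminal LHS, but b^n d^n is not regular
Classification: Type 2 (Context-Free)


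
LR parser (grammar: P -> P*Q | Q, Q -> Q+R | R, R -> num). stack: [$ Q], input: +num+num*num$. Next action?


shift '+' to continue Q -> Q+R
Action: shift


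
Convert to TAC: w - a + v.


Break into single-operator statements:
t1 = w - a
t2 = t1 + v


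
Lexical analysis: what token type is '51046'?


Pattern: digits only
Type: INTEGER_LITERAL


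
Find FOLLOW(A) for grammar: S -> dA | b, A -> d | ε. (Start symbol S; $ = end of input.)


$ ∈ FOLLOW(S). For each A -> αBβ: add FIRST(β)\{ε} to FOLLOW(B); if β nullable, add FOLLOW(A).
FOLLOW(A) = {$}


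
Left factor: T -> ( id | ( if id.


Common prefix: '('
Factored: T -> ( T', T' -> id | if id


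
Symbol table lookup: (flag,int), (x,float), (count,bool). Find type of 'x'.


Lookup 'x' → type float


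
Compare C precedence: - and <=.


'-' is additive (level 9); '<=' is relational (level 7)
Higher level binds tighter
'-' has higher precedence than '<='


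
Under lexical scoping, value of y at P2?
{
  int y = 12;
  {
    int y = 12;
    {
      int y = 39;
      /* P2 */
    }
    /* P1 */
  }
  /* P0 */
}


y declared in the same block as P2
y = 39


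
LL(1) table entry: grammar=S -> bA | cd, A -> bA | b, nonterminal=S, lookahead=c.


For [S, c]: 'c' ∈ FIRST(cd)
Entry: S -> cd


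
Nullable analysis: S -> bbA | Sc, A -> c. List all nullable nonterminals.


A nonterminal is nullable iff some alternative derives ε (directly, or every symbol in it is nullable)
Nullable: {}


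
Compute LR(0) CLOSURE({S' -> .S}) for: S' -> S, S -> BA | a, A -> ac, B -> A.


Start: S' -> .S
For each item with dot before a nonterminal B, add B -> .γ for every B-production
Closure: [S' -> .S, S -> .BA, S -> .a, B -> .A, A -> .ac]


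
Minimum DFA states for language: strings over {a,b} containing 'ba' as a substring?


KMP-style automaton: 2 progress states + 1 absorbing accept = 3
Minimal DFA: 3 states


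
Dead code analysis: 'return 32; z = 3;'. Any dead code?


statement follows a return and is unreachable
Dead: 'z = 3'


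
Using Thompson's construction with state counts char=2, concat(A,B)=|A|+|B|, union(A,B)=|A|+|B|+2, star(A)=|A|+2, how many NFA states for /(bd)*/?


Syntax tree has 2 char leaf(s), 0 union(s), 1 star(s)
chars contribute 2×2 = 4; each union adds +2; each star adds +2
Total: 4 + 0 + 2 = 6 states


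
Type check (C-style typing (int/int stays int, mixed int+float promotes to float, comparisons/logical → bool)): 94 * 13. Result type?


Operand types: int * int
Rule: mixed int/float promotes to float; int/int stays int
Result type: int


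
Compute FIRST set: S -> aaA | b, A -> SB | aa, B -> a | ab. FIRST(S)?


Per alternative of S: FIRST(aaA) = {a}; FIRST(b) = {b}
FIRST(S) = {a, b}


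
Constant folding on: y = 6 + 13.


6 + 13 = 19 at compile time
Optimized: y = 19


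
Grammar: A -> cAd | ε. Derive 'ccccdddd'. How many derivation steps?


Derivation: A => cAd => ccAdd => cccAddd => ccccAdddd => ccccdddd
Steps: 5


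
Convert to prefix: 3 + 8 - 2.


left-to-right (same/higher precedence on left): tree is (- (+ 3 8) 2)
Prefix: - + 3 8 2


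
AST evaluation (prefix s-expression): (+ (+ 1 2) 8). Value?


Evaluate inner: (+ 1 2) = 3
Evaluate root: (+ 3 8) = 11
Result: 11


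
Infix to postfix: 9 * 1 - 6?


Left to right (same or higher precedence on left)
Postfix: 9 1 * 6 -


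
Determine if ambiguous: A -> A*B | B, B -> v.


precedence layered via separate nonterminal B: deterministic
Unambiguous


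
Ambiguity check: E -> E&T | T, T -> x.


precedence layered via separate nonterminal T: deterministic
Unambiguous


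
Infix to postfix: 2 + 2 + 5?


Left to right (same or higher precedence on left)
Postfix: 2 2 + 5 +


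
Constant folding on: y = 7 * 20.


7 * 20 = 140 at compile time
Optimized: y = 140


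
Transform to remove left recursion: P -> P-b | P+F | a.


Left-recursive alternatives: P-b, P+F; non-recursive: a
Introduce P': P -> aP', P' -> -bP' | +FP' | ε


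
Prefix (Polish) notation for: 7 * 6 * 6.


left-to-right (same/higher precedence on left): tree is (* (* 7 6) 6)
Prefix: * * 7 6 6


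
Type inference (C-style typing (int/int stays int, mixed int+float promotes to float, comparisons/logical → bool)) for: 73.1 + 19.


Operand types: float + int
Rule: mixed int/float promotes to float; int/int stays int
Result type: float


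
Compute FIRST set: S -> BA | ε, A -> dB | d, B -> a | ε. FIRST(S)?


Per alternative of S: FIRST(BA) = {a, d}; FIRST(ε) = {ε}
FIRST(S) = {a, d, ε}


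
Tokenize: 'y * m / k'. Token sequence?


Scan left to right, longest-match per lexeme
Tokens: ID(y), OP(*), ID(m), OP(/), ID(k)


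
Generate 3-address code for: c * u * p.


Break into single-operator statements:
t1 = c * u
t2 = t1 * p


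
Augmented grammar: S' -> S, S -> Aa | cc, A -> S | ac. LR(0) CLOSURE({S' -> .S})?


Start: S' -> .S
For each item with dot before a nonterminal B, add B -> .γ for every B-production
Closure: [S' -> .S, S -> .Aa, S -> .cc, A -> .S, A -> .ac]


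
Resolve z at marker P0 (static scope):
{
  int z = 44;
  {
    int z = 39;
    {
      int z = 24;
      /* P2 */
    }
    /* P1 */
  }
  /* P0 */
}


z declared in the same block as P0
z = 44


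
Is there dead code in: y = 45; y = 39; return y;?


first assignment to y is overwritten before any read
Dead: 'y = 45'


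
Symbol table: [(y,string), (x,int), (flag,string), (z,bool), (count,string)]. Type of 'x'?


Lookup 'x' → type int


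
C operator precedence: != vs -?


'-' is additive (level 9); '!=' is equality (level 6)
Higher level binds tighter
'-' has higher precedence than '!='


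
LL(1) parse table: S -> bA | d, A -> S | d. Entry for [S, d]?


For [S, d]: 'd' ∈ FIRST(d)
Entry: S -> d


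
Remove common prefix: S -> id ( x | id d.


Common prefix: 'id'
Factored: S -> id S', S' -> ( x | d


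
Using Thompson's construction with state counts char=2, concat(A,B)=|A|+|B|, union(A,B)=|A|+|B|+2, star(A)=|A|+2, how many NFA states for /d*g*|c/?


Syntax tree has 3 char leaf(s), 1 union(s), 2 star(s)
chars contribute 3×2 = 6; each union adds +2; each star adds +2
Total: 6 + 2 + 4 = 12 states


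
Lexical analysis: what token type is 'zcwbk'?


Pattern: letter/underscore followed by alphanumerics, not a keyword
Type: IDENTIFIER


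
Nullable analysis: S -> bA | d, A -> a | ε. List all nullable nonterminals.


A nonterminal is nullable iff some alternative derives ε (directly, or every symbol in it is nullable)
Nullable: {A}


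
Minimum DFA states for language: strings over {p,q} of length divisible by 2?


Track length mod 2: states 0..1, accept at 0
Minimal DFA: 2 states


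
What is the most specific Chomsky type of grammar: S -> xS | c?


Right-linear: every RHS is a terminal or a terminal followed by one nonterminal
Classification: Type 3 (Regular)


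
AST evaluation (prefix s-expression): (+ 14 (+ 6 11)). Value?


Evaluate inner: (+ 6 11) = 17
Evaluate root: (+ 14 17) = 31
Result: 31


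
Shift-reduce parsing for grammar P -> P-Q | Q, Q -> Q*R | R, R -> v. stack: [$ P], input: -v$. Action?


shift '-' to continue P -> P-Q
Action: shift


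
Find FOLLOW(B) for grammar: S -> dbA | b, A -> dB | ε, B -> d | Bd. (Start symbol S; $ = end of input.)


$ ∈ FOLLOW(S). For each A -> αBβ: add FIRST(β)\{ε} to FOLLOW(B); if β nullable, add FOLLOW(A).
FOLLOW(B) = {$, d}


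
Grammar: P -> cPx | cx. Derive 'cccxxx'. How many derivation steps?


Derivation: P => cPx => ccPxx => cccxxx
Steps: 3


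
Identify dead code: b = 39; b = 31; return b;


first assignment to b is overwritten before any read
Dead: 'b = 39'


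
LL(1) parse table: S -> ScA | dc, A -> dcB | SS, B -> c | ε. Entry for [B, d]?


For [B, d]: ε is nullable and 'd' ∈ FOLLOW(B)
Entry: B -> ε


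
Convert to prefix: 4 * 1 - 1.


left-to-right (same/higher precedence on left): tree is (- (* 4 1) 1)
Prefix: - * 4 1 1


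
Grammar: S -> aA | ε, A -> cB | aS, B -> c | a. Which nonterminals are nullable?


A nonterminal is nullable iff some alternative derives ε (directly, or every symbol in it is nullable)
Nullable: {S}


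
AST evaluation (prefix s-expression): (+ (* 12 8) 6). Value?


Evaluate inner: (* 12 8) = 96
Evaluate root: (+ 96 6) = 102
Result: 102


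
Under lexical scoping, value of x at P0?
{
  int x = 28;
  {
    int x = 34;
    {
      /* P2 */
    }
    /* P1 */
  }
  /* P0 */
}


x declared in the same block as P0
x = 28


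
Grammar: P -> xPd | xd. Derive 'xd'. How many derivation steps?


Derivation: P => xd
Steps: 1


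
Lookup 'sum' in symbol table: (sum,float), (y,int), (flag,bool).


Lookup 'sum' → type float


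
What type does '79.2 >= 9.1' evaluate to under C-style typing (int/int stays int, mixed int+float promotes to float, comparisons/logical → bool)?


Operand types: float >= float
Rule: comparison yields bool
Result type: bool


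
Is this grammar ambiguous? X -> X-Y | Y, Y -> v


precedence layered via separate nonterminal Y: deterministic
Unambiguous


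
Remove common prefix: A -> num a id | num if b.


Common prefix: 'num'
Factored: A -> num A', A' -> a id | if b


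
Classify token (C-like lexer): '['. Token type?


Pattern: delimiter/punctuation
Type: PUNCTUATION


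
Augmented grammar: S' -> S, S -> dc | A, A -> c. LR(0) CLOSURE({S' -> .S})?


Start: S' -> .S
For each item with dot before a nonterminal B, add B -> .γ for every B-production
Closure: [S' -> .S, S -> .dc, S -> .A, A -> .c]


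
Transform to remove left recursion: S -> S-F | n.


Left-recursive alternatives: S-F; non-recursive: n
Introduce S': S -> nS', S' -> -FS' | ε


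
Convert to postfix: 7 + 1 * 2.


* has higher precedence, evaluate 1*2 first
Postfix: 7 1 2 * +


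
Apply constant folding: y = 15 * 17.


15 * 17 = 255 at compile time
Optimized: y = 255


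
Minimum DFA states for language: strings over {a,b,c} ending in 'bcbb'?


Track the longest suffix of input matching a prefix of 'bcbb': 5 classes (prefixes of length 0..4)
Minimal DFA: 5 states


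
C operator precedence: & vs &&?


'&' is bitwise AND (level 5); '&&' is logical AND (level 2)
Higher level binds tighter
'&' has higher precedence than '&&'


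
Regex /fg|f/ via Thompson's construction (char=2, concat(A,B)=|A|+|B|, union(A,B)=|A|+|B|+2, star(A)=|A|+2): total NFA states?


Syntax tree has 3 char leaf(s), 1 union(s), 0 star(s)
chars contribute 3×2 = 6; each union adds +2; each star adds +2
Total: 6 + 2 + 0 = 8 states


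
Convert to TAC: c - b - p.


Break into single-operator statements:
t1 = c - b
t2 = t1 - p


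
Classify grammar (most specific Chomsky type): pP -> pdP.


LHS has context (more than one symbol) and |LHS| ≤ |RHS|
Classification: Type 1 (Context-Sensitive)


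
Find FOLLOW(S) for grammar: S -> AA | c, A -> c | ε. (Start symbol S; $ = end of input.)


$ ∈ FOLLOW(S). For each A -> αBβ: add FIRST(β)\{ε} to FOLLOW(B); if β nullable, add FOLLOW(A).
FOLLOW(S) = {$}


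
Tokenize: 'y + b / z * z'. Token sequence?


Scan left to right, longest-match per lexeme
Tokens: ID(y), OP(+), ID(b), OP(/), ID(z), OP(*), ID(z)


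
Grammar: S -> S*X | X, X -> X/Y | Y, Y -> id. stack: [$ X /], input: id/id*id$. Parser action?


no handle; shift 'id'
Action: shift


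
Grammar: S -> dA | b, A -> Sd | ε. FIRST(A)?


Per alternative of A: FIRST(Sd) = {b, d}; FIRST(ε) = {ε}
FIRST(A) = {b, d, ε}


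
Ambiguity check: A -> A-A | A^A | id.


'id-id^id' has two parse trees (no precedence encoded between - and ^)
Ambiguous


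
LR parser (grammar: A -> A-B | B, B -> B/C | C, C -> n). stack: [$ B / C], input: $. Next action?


handle 'B/C' on top
Action: reduce (B -> B/C)


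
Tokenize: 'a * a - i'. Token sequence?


Scan left to right, longest-match per lexeme
Tokens: ID(a), OP(*), ID(a), OP(-), ID(i)


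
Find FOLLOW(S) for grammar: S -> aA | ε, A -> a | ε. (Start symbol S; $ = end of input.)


$ ∈ FOLLOW(S). For each A -> αBβ: add FIRST(β)\{ε} to FOLLOW(B); if β nullable, add FOLLOW(A).
FOLLOW(S) = {$}


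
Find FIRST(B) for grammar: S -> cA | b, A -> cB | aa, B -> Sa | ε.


Per alternative of B: FIRST(Sa) = {b, c}; FIRST(ε) = {ε}
FIRST(B) = {b, c, ε}


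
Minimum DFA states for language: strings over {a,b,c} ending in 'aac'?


Track the longest suffix of input matching a prefix of 'aac': 4 classes (prefixes of length 0..3)
Minimal DFA: 4 states


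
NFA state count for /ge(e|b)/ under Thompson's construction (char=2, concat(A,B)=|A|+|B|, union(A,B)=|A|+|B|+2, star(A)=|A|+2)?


Syntax tree has 4 char leaf(s), 1 union(s), 0 star(s)
chars contribute 4×2 = 8; each union adds +2; each star adds +2
Total: 8 + 2 + 0 = 10 states


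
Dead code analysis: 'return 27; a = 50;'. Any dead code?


statement follows a return and is unreachable
Dead: 'a = 50'


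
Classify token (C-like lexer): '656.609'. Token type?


Pattern: digits with a decimal point
Type: FLOAT_LITERAL


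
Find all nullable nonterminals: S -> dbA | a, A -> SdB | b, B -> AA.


A nonterminal is nullable iff some alternative derives ε (directly, or every symbol in it is nullable)
Nullable: {}


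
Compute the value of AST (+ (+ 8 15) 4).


Evaluate inner: (+ 8 15) = 23
Evaluate root: (+ 23 4) = 27
Result: 27


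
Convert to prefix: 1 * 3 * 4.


left-to-right (same/higher precedence on left): tree is (* (* 1 3) 4)
Prefix: * * 1 3 4


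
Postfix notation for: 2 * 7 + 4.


Left to right (same or higher precedence on left)
Postfix: 2 7 * 4 +


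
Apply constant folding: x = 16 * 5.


16 * 5 = 80 at compile time
Optimized: x = 80


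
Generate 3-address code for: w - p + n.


Break into single-operator statements:
t1 = w - p
t2 = t1 + n


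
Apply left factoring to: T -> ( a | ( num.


Common prefix: '('
Factored: T -> ( T', T' -> a | num


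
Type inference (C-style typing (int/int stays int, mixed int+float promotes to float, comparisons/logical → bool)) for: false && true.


Operand types: bool && bool
Rule: logical operators take bool operands and yield bool
Result type: bool


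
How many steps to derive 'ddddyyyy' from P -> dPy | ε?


Derivation: P => dPy => ddPyy => dddPyyy => ddddPyyyy => ddddyyyy
Steps: 5


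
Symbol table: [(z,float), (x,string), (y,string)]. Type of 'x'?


Lookup 'x' → type string


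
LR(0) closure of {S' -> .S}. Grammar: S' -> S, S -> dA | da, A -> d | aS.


Start: S' -> .S
For each item with dot before a nonterminal B, add B -> .γ for every B-production
Closure: [S' -> .S, S -> .dA, S -> .da]


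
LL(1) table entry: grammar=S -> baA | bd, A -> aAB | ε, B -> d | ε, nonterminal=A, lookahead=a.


For [A, a]: 'a' ∈ FIRST(aAB)
Entry: A -> aAB


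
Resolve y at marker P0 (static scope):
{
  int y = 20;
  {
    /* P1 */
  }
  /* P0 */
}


y declared in the same block as P0
y = 20


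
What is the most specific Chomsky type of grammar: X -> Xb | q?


Left-linear: every RHS is a terminal or one nonterminal followed by a terminal
Classification: Type 3 (Regular)


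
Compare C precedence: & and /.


'/' is multiplicative (level 10); '&' is bitwise AND (level 5)
Higher level binds tighter
'/' has higher precedence than '&'


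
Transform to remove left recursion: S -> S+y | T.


Left-recursive alternatives: S+y; non-recursive: T
Introduce S': S -> TS', S' -> +yS' | ε


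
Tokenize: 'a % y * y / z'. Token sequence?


Scan left to right, longest-match per lexeme
Tokens: ID(a), OP(%), ID(y), OP(*), ID(y), OP(/), ID(z)


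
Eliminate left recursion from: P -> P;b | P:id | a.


Left-recursive alternatives: P;b, P:id; non-recursive: a
Introduce P': P -> aP', P' -> ;bP' | :idP' | ε


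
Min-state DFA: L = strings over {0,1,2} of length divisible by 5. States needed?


Track length mod 5: states 0..4, accept at 0
Minimal DFA: 5 states


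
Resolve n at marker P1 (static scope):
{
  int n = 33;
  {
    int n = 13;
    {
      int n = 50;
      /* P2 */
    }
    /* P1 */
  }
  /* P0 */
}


n declared in the same block as P1
n = 13


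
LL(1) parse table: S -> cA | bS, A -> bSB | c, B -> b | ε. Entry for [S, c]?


For [S, c]: 'c' ∈ FIRST(cA)
Entry: S -> cA


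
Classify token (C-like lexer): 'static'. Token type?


Pattern: reserved word
Type: KEYWORD


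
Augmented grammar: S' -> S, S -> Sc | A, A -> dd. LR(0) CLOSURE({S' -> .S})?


Start: S' -> .S
For each item with dot before a nonterminal B, add B -> .γ for every B-production
Closure: [S' -> .S, S -> .Sc, S -> .A, A -> .dd]


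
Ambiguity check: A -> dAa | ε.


balanced d^n…a^n: each string has a unique parse
Unambiguous


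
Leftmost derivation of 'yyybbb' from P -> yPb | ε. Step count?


Derivation: P => yPb => yyPbb => yyyPbbb => yyybbb
Steps: 4


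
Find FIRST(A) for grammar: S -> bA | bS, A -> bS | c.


Per alternative of A: FIRST(bS) = {b}; FIRST(c) = {c}
FIRST(A) = {b, c}


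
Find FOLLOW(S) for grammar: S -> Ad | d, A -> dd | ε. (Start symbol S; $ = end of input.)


$ ∈ FOLLOW(S). For each A -> αBβ: add FIRST(β)\{ε} to FOLLOW(B); if β nullable, add FOLLOW(A).
FOLLOW(S) = {$}


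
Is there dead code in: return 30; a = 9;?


statement follows a return and is unreachable
Dead: 'a = 9'


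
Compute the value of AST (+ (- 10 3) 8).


Evaluate inner: (- 10 3) = 7
Evaluate root: (+ 7 8) = 15
Result: 15


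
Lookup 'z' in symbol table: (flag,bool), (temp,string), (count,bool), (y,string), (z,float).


Lookup 'z' → type float


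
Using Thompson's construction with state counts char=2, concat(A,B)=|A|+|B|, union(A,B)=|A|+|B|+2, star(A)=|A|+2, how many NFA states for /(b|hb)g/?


Syntax tree has 4 char leaf(s), 1 union(s), 0 star(s)
chars contribute 4×2 = 8; each union adds +2; each star adds +2
Total: 8 + 2 + 0 = 10 states
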